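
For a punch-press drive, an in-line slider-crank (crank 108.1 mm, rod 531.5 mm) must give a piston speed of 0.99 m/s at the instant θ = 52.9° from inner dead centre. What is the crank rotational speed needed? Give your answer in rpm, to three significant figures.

For an in-line slider-crank, |v_piston| = rω|sinθ|·[1 + r cosθ/√(L² − r² sin²θ)].
With r = 0.1081 m, L = 0.5315 m, θ = 52.9°: the bracketed kinematic factor |dx/dθ| = 0.096939 m.
ω = v/|dx/dθ| = 0.99/0.096939 = 10.213 rad/s.
N = 60ω/(2π) = 97.524 rpm.

97.5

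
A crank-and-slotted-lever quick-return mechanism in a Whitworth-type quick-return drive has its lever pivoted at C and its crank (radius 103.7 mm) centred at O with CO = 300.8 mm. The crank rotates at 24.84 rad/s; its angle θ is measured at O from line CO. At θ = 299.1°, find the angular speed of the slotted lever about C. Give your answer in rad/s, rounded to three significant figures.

ω = 24.84 rad/s
Crank pin A relative to C: A = (d + r cosθ, r sinθ); lever angle φ = atan2(r sinθ, d + r cosθ).
Differentiating tanφ: φ̇ = rω(d cosθ + r)/(d² + r² + 2dr cosθ).
d² + r² + 2dr cosθ = |CA|² = 0.131575 m²;  d cosθ + r = +0.24999 m.
|ω_lever| = |0.1037·24.84·+0.24999| / 0.131575 = 4.8942 rad/s.

4.89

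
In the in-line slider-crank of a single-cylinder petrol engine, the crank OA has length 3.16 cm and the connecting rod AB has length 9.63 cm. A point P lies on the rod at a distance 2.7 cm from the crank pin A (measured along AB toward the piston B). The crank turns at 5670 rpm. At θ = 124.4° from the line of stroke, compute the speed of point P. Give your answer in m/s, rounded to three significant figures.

ω = 593.8 rad/s.  Crank-pin speed |V_A| = rω = 18.763 m/s, perpendicular to OA.
Rod angle: sinφ = −(r/L) sinθ ⇒ φ = -15.709°; ω_rod = −rω cosθ/√(L²−r²sin²θ) = +114.35 rad/s.
V_P = V_A + ω_rod × AP, with AP = 0.027 m along the rod.
Components: V_Px = −rω sinθ − a·ω_rod·sinφ = -14.646 m/s;  V_Py = rω cosθ + a·ω_rod·cosφ = -7.6283 m/s.
|V_P| = √(V_Px² + V_Py²) = 16.513 m/s.

16.5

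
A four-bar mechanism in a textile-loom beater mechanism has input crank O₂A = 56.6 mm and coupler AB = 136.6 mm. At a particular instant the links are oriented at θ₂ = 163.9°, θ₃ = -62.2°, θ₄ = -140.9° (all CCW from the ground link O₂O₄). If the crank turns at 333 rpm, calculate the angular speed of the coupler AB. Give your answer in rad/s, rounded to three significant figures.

ω₂ = 34.87 rad/s (from 333 rpm).
Differentiating the loop-closure r₂e^{iθ₂}+r₃e^{iθ₃}=r₁+r₄e^{iθ₄} gives r₂ω₂e^{iθ₂}+r₃ω₃e^{iθ₃}=r₄ω₄e^{iθ₄}.
Eliminating the other unknown: ω₃ = r₂ω₂ sin(θ₄−θ₂) / [r₃ sin(θ₃−θ₄)].
Numerator sine = +0.82115; denominator sine = +0.98061.
Result = 0.0566·34.87·(+0.82115) / (0.1366·(+0.98061)) = +12.099 rad/s; magnitude 12.099 rad/s.

12.1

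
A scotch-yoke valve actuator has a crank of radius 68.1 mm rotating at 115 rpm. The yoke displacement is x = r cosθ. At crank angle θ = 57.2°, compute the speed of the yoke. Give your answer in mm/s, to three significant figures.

689

ω = 12.04 rad/s (from 115 rpm).
x = r cosθ ⇒ ẋ = −rω sinθ.
|v| = rω|sinθ| = 0.0681·12.04·|sin 57.2°| = 0.68936 m/s = 689.36 mm/s.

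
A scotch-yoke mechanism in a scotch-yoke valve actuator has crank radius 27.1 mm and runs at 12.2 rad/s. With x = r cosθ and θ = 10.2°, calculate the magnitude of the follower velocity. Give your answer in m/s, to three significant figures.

0.0585

ω = 12.2 rad/s
x = r cosθ ⇒ ẋ = −rω sinθ.
|v| = rω|sinθ| = 0.0271·12.2·|sin 10.2°| = 0.058548 m/s.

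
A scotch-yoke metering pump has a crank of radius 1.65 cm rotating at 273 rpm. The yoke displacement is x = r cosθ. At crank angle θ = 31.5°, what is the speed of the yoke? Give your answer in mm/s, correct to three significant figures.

ω = 28.59 rad/s (from 273 rpm).
x = r cosθ ⇒ ẋ = −rω sinθ.
|v| = rω|sinθ| = 0.0165·28.59·|sin 31.5°| = 0.24647 m/s = 246.47 mm/s.

246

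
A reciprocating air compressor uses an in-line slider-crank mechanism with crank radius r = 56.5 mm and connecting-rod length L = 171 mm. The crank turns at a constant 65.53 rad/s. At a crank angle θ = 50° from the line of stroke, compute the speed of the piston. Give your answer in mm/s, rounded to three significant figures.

ω = 65.53 rad/s
For an in-line slider-crank, x = r cosθ + √(L² − r² sin²θ), so v = −rω sinθ·[1 + r cosθ/√(L² − r² sin²θ)].
With r = 0.0565 m, L = 0.171 m, θ = 50°: √(L² − r² sin²θ) = 0.16543 m.
v = −0.0565·65.53·0.76604·[1 + 0.0565·0.64279/0.16543] = -3.4589 m/s.
|v| = 3.4589 m/s = 3458.9 mm/s.

3460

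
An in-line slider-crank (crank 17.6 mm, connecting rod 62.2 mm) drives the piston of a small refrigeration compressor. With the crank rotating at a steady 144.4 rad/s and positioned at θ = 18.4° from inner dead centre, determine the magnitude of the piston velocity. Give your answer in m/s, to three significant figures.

1.02

ω = 144.4 rad/s
For an in-line slider-crank, x = r cosθ + √(L² − r² sin²θ), so v = −rω sinθ·[1 + r cosθ/√(L² − r² sin²θ)].
With r = 0.0176 m, L = 0.0622 m, θ = 18.4°: √(L² − r² sin²θ) = 0.061951 m.
v = −0.0176·144.4·0.31565·[1 + 0.0176·0.94888/0.061951] = -1.0185 m/s.
|v| = 1.0185 m/s.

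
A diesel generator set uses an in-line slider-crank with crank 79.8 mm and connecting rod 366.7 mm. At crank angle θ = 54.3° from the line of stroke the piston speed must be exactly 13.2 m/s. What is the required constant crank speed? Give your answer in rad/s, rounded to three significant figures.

180

For an in-line slider-crank, |v_piston| = rω|sinθ|·[1 + r cosθ/√(L² − r² sin²θ)].
With r = 0.0798 m, L = 0.3667 m, θ = 54.3°: the bracketed kinematic factor |dx/dθ| = 0.073165 m.
ω = v/|dx/dθ| = 13.2/0.073165 = 180.41 rad/s.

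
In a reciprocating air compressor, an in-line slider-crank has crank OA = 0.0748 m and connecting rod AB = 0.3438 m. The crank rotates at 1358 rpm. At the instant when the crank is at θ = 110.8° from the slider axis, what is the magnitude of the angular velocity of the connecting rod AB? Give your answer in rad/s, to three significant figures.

ω = 142.2 rad/s (converted from 1358 rpm).
The rod makes angle φ with the slider axis where L sinφ = r sinθ; differentiating, L cosφ·φ̇ = r ω cosθ.
L cosφ = √(L² − r² sin²θ) = 0.33661 m.
|ω_rod| = r ω |cosθ| / √(L² − r² sin²θ) = 0.0748·142.2·0.35511/0.33661 = 11.222 rad/s.

11.2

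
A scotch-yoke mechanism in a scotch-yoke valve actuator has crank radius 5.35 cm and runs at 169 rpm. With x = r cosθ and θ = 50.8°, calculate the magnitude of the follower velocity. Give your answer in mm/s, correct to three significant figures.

734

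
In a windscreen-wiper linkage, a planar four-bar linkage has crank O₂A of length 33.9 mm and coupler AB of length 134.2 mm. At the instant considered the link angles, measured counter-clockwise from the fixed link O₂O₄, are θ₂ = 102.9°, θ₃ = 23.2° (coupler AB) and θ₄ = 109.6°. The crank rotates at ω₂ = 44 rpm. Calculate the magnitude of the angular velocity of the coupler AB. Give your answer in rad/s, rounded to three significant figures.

0.136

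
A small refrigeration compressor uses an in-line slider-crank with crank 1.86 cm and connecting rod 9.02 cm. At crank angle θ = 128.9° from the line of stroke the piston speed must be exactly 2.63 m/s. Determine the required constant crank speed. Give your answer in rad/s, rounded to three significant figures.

For an in-line slider-crank, |v_piston| = rω|sinθ|·[1 + r cosθ/√(L² − r² sin²θ)].
With r = 0.0186 m, L = 0.0902 m, θ = 128.9°: the bracketed kinematic factor |dx/dθ| = 0.012576 m.
ω = v/|dx/dθ| = 2.63/0.012576 = 209.12 rad/s.

209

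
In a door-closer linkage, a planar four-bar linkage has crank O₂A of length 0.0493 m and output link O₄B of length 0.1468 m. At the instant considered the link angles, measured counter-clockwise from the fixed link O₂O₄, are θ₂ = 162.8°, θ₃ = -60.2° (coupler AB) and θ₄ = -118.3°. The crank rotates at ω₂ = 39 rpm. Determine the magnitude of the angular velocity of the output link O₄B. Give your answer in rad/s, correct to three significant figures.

ω₂ = 4.084 rad/s (from 39 rpm).
Differentiating the loop-closure r₂e^{iθ₂}+r₃e^{iθ₃}=r₁+r₄e^{iθ₄} gives r₂ω₂e^{iθ₂}+r₃ω₃e^{iθ₃}=r₄ω₄e^{iθ₄}.
Eliminating the other unknown: ω₄ = r₂ω₂ sin(θ₂−θ₃) / [r₄ sin(θ₄−θ₃)].
Numerator sine = -0.68200; denominator sine = -0.84897.
Result = 0.0493·4.084·(-0.68200) / (0.1468·(-0.84897)) = +1.1018 rad/s; magnitude 1.1018 rad/s.

1.10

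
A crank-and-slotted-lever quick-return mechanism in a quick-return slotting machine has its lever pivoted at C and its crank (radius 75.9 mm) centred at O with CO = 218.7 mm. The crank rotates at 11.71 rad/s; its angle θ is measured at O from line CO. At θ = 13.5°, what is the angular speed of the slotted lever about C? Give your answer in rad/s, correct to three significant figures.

2.99

ω = 11.71 rad/s
Crank pin A relative to C: A = (d + r cosθ, r sinθ); lever angle φ = atan2(r sinθ, d + r cosθ).
Differentiating tanφ: φ̇ = rω(d cosθ + r)/(d² + r² + 2dr cosθ).
d² + r² + 2dr cosθ = |CA|² = 0.0858719 m²;  d cosθ + r = +0.28856 m.
|ω_lever| = |0.0759·11.71·+0.28856| / 0.0858719 = 2.9866 rad/s.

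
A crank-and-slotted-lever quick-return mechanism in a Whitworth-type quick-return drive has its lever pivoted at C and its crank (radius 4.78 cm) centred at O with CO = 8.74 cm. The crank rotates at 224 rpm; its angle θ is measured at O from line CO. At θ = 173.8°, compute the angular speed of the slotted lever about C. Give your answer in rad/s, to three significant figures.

ω = 23.46 rad/s (from 224 rpm).
Crank pin A relative to C: A = (d + r cosθ, r sinθ); lever angle φ = atan2(r sinθ, d + r cosθ).
Differentiating tanφ: φ̇ = rω(d cosθ + r)/(d² + r² + 2dr cosθ).
d² + r² + 2dr cosθ = |CA|² = 0.00161703 m²;  d cosθ + r = -0.039089 m.
|ω_lever| = |0.0478·23.46·-0.039089| / 0.00161703 = 27.104 rad/s.

27.1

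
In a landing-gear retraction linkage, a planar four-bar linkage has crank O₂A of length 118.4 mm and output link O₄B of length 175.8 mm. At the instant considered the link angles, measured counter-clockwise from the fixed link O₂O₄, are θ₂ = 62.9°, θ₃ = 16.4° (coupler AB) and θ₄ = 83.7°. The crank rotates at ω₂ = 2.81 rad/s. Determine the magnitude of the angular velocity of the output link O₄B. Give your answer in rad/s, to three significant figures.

ω₂ = 2.81 rad/s
Differentiating the loop-closure r₂e^{iθ₂}+r₃e^{iθ₃}=r₁+r₄e^{iθ₄} gives r₂ω₂e^{iθ₂}+r₃ω₃e^{iθ₃}=r₄ω₄e^{iθ₄}.
Eliminating the other unknown: ω₄ = r₂ω₂ sin(θ₂−θ₃) / [r₄ sin(θ₄−θ₃)].
Numerator sine = +0.72537; denominator sine = +0.92254.
Result = 0.1184·2.81·(+0.72537) / (0.1758·(+0.92254)) = +1.488 rad/s; magnitude 1.488 rad/s.

1.49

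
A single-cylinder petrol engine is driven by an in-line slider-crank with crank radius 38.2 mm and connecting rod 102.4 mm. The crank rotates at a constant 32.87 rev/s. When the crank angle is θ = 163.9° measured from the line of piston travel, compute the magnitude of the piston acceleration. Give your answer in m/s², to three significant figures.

ω = 2π·32.9 = 206.5 rad/s
x(θ) = r cosθ + √(L² − r² sin²θ); with ω constant, a = ω²·d²x/dθ².
d²x/dθ² = −r cosθ − r²(cos2θ)/√u − r⁴ sin²2θ/(4u^{3/2}),  u = L² − r² sin²θ = 0.0103735 m².
Substituting r = 0.0382 m, L = 0.1024 m, θ = 163.9°: d²x/dθ² = +0.024435 m.
a = ω²·d²x/dθ² = (206.5)²·(+0.024435) = +1042.3 m/s²;  |a| = 1042.3 m/s².

1040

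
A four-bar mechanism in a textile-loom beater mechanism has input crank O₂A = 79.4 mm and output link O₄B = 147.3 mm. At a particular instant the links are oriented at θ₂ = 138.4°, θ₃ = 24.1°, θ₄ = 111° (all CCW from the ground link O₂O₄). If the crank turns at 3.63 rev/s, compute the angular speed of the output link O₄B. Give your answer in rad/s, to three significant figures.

ω₂ = 22.81 rad/s (from 3.63 rev/s).
Differentiating the loop-closure r₂e^{iθ₂}+r₃e^{iθ₃}=r₁+r₄e^{iθ₄} gives r₂ω₂e^{iθ₂}+r₃ω₃e^{iθ₃}=r₄ω₄e^{iθ₄}.
Eliminating the other unknown: ω₄ = r₂ω₂ sin(θ₂−θ₃) / [r₄ sin(θ₄−θ₃)].
Numerator sine = +0.91140; denominator sine = +0.99854.
Result = 0.0794·22.81·(+0.91140) / (0.1473·(+0.99854)) = +11.221 rad/s; magnitude 11.221 rad/s.

11.2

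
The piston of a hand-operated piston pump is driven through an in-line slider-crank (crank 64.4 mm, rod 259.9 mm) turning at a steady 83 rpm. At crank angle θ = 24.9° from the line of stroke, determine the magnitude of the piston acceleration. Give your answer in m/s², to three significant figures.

ω = 2π·83/60 = 8.692 rad/s
x(θ) = r cosθ + √(L² − r² sin²θ); with ω constant, a = ω²·d²x/dθ².
d²x/dθ² = −r cosθ − r²(cos2θ)/√u − r⁴ sin²2θ/(4u^{3/2}),  u = L² − r² sin²θ = 0.0668128 m².
Substituting r = 0.0644 m, L = 0.2599 m, θ = 24.9°: d²x/dθ² = -0.068915 m.
a = ω²·d²x/dθ² = (8.692)²·(-0.068915) = -5.2063 m/s²;  |a| = 5.2063 m/s².

5.21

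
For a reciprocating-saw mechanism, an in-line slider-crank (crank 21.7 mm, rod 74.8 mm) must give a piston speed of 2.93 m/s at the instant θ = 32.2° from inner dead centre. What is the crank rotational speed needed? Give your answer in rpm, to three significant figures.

1940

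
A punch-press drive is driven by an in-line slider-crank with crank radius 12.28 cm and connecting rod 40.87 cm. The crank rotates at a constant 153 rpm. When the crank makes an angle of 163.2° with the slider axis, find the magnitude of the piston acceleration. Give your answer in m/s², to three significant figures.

22.2

ω = 2π·153/60 = 16.02 rad/s
x(θ) = r cosθ + √(L² − r² sin²θ); with ω constant, a = ω²·d²x/dθ².
d²x/dθ² = −r cosθ − r²(cos2θ)/√u − r⁴ sin²2θ/(4u^{3/2}),  u = L² − r² sin²θ = 0.165776 m².
Substituting r = 0.1228 m, L = 0.4087 m, θ = 163.2°: d²x/dθ² = +0.086452 m.
a = ω²·d²x/dθ² = (16.02)²·(+0.086452) = +22.193 m/s²;  |a| = 22.193 m/s².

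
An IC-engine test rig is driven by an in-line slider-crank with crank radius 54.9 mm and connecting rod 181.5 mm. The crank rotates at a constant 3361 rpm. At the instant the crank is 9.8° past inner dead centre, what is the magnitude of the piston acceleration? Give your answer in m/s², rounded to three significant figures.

ω = 2π·3361/60 = 352 rad/s
x(θ) = r cosθ + √(L² − r² sin²θ); with ω constant, a = ω²·d²x/dθ².
d²x/dθ² = −r cosθ − r²(cos2θ)/√u − r⁴ sin²2θ/(4u^{3/2}),  u = L² − r² sin²θ = 0.0328549 m².
Substituting r = 0.0549 m, L = 0.1815 m, θ = 9.8°: d²x/dθ² = -0.069806 m.
a = ω²·d²x/dθ² = (352)²·(-0.069806) = -8647.5 m/s²;  |a| = 8647.5 m/s².

8650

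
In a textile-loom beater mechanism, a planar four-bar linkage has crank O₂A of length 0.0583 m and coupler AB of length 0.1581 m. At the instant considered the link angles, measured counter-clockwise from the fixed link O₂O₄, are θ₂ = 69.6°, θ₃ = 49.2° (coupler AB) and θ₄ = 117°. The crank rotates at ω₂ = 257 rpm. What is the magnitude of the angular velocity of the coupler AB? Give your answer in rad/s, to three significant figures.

ω₂ = 26.91 rad/s (from 257 rpm).
Differentiating the loop-closure r₂e^{iθ₂}+r₃e^{iθ₃}=r₁+r₄e^{iθ₄} gives r₂ω₂e^{iθ₂}+r₃ω₃e^{iθ₃}=r₄ω₄e^{iθ₄}.
Eliminating the other unknown: ω₃ = r₂ω₂ sin(θ₄−θ₂) / [r₃ sin(θ₃−θ₄)].
Numerator sine = +0.73610; denominator sine = -0.92587.
Result = 0.0583·26.91·(+0.73610) / (0.1581·(-0.92587)) = -7.8901 rad/s; magnitude 7.8901 rad/s.

7.89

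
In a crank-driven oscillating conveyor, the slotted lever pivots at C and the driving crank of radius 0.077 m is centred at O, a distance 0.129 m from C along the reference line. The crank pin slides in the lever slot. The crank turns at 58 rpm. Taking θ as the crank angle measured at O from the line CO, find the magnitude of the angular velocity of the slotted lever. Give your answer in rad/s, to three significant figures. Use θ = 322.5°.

2.19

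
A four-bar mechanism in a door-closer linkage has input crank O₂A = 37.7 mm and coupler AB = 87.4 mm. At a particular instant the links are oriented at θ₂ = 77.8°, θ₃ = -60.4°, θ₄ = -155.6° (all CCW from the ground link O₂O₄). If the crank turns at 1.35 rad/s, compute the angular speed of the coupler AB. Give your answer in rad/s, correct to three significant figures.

0.469

ω₂ = 1.35 rad/s
Differentiating the loop-closure r₂e^{iθ₂}+r₃e^{iθ₃}=r₁+r₄e^{iθ₄} gives r₂ω₂e^{iθ₂}+r₃ω₃e^{iθ₃}=r₄ω₄e^{iθ₄}.
Eliminating the other unknown: ω₃ = r₂ω₂ sin(θ₄−θ₂) / [r₃ sin(θ₃−θ₄)].
Numerator sine = +0.80282; denominator sine = +0.99588.
Result = 0.0377·1.35·(+0.80282) / (0.0874·(+0.99588)) = +0.46943 rad/s; magnitude 0.46943 rad/s.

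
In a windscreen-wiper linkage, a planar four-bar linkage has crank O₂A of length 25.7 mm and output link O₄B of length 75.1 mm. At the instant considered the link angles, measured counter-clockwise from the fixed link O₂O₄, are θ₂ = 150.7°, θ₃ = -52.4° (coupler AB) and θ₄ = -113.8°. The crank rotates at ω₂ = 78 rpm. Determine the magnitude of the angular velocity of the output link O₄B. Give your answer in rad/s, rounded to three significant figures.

1.25

ω₂ = 8.168 rad/s (from 78 rpm).
Differentiating the loop-closure r₂e^{iθ₂}+r₃e^{iθ₃}=r₁+r₄e^{iθ₄} gives r₂ω₂e^{iθ₂}+r₃ω₃e^{iθ₃}=r₄ω₄e^{iθ₄}.
Eliminating the other unknown: ω₄ = r₂ω₂ sin(θ₂−θ₃) / [r₄ sin(θ₄−θ₃)].
Numerator sine = -0.39234; denominator sine = -0.87798.
Result = 0.0257·8.168·(-0.39234) / (0.0751·(-0.87798)) = +1.2491 rad/s; magnitude 1.2491 rad/s.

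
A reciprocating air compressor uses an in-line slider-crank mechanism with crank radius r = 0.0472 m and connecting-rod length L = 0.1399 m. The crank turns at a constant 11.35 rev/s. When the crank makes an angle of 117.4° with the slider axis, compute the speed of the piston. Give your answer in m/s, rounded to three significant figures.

2.50

ω = 2π·11.3 = 71.31 rad/s
For an in-line slider-crank, x = r cosθ + √(L² − r² sin²θ), so v = −rω sinθ·[1 + r cosθ/√(L² − r² sin²θ)].
With r = 0.0472 m, L = 0.1399 m, θ = 117.4°: √(L² − r² sin²θ) = 0.13348 m.
v = −0.0472·71.31·0.88782·[1 + 0.0472·-0.46020/0.13348] = -2.5021 m/s.
|v| = 2.5021 m/s.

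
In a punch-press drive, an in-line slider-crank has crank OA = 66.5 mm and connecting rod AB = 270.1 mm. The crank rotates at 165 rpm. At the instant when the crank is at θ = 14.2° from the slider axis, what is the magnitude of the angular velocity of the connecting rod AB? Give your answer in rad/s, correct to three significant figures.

4.13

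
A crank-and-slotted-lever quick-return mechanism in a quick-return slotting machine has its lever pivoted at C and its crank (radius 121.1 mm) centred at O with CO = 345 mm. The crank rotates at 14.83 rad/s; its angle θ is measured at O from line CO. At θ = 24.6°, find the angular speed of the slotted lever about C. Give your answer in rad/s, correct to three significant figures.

ω = 14.83 rad/s
Crank pin A relative to C: A = (d + r cosθ, r sinθ); lever angle φ = atan2(r sinθ, d + r cosθ).
Differentiating tanφ: φ̇ = rω(d cosθ + r)/(d² + r² + 2dr cosθ).
d² + r² + 2dr cosθ = |CA|² = 0.209665 m²;  d cosθ + r = +0.43479 m.
|ω_lever| = |0.1211·14.83·+0.43479| / 0.209665 = 3.7242 rad/s.

3.72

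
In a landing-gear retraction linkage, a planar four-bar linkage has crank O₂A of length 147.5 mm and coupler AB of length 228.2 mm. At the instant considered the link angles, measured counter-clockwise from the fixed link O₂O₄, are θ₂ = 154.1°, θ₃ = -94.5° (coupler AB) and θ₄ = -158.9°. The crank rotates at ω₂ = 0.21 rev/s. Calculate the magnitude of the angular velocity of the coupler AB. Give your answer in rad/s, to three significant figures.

ω₂ = 1.319 rad/s (from 0.21 rev/s).
Differentiating the loop-closure r₂e^{iθ₂}+r₃e^{iθ₃}=r₁+r₄e^{iθ₄} gives r₂ω₂e^{iθ₂}+r₃ω₃e^{iθ₃}=r₄ω₄e^{iθ₄}.
Eliminating the other unknown: ω₃ = r₂ω₂ sin(θ₄−θ₂) / [r₃ sin(θ₃−θ₄)].
Numerator sine = +0.73135; denominator sine = +0.90183.
Result = 0.1475·1.319·(+0.73135) / (0.2282·(+0.90183)) = +0.69164 rad/s; magnitude 0.69164 rad/s.

0.692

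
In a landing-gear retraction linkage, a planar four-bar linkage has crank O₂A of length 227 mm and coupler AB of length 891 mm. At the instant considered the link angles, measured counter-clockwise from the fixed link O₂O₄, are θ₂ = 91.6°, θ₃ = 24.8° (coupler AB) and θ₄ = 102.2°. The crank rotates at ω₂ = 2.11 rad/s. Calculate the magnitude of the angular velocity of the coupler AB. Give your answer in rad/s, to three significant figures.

0.101

ω₂ = 2.11 rad/s
Differentiating the loop-closure r₂e^{iθ₂}+r₃e^{iθ₃}=r₁+r₄e^{iθ₄} gives r₂ω₂e^{iθ₂}+r₃ω₃e^{iθ₃}=r₄ω₄e^{iθ₄}.
Eliminating the other unknown: ω₃ = r₂ω₂ sin(θ₄−θ₂) / [r₃ sin(θ₃−θ₄)].
Numerator sine = +0.18395; denominator sine = -0.97592.
Result = 0.227·2.11·(+0.18395) / (0.891·(-0.97592)) = -0.10133 rad/s; magnitude 0.10133 rad/s.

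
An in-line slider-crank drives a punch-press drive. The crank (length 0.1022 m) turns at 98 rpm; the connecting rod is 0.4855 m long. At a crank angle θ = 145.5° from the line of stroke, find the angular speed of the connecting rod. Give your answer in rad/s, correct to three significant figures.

ω = 10.26 rad/s (converted from 98 rpm).
The rod makes angle φ with the slider axis where L sinφ = r sinθ; differentiating, L cosφ·φ̇ = r ω cosθ.
L cosφ = √(L² − r² sin²θ) = 0.48204 m.
|ω_rod| = r ω |cosθ| / √(L² − r² sin²θ) = 0.1022·10.26·0.82413/0.48204 = 1.7932 rad/s.

1.79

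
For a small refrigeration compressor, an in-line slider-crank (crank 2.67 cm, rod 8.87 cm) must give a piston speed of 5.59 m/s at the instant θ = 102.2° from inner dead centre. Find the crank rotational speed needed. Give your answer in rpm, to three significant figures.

2190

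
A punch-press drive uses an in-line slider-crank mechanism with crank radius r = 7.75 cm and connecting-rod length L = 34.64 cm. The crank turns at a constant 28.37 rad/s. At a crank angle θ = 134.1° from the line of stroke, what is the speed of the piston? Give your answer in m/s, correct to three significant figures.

1.33

ω = 28.37 rad/s
For an in-line slider-crank, x = r cosθ + √(L² − r² sin²θ), so v = −rω sinθ·[1 + r cosθ/√(L² − r² sin²θ)].
With r = 0.0775 m, L = 0.3464 m, θ = 134.1°: √(L² − r² sin²θ) = 0.3419 m.
v = −0.0775·28.37·0.71813·[1 + 0.0775·-0.69591/0.3419] = -1.3299 m/s.
|v| = 1.3299 m/s.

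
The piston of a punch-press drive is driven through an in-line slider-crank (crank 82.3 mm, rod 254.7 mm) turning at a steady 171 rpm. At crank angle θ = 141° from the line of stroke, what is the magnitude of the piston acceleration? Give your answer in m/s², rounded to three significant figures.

18.5

ω = 2π·171/60 = 17.91 rad/s
x(θ) = r cosθ + √(L² − r² sin²θ); with ω constant, a = ω²·d²x/dθ².
d²x/dθ² = −r cosθ − r²(cos2θ)/√u − r⁴ sin²2θ/(4u^{3/2}),  u = L² − r² sin²θ = 0.0621896 m².
Substituting r = 0.0823 m, L = 0.2547 m, θ = 141°: d²x/dθ² = +0.057605 m.
a = ω²·d²x/dθ² = (17.91)²·(+0.057605) = +18.472 m/s²;  |a| = 18.472 m/s².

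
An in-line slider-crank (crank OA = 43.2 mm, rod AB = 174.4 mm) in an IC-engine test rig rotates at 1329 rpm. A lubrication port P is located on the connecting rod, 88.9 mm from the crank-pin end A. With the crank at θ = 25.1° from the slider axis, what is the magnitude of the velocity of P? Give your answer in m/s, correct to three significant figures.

3.90

ω = 139.2 rad/s.  Crank-pin speed |V_A| = rω = 6.0123 m/s, perpendicular to OA.
Rod angle: sinφ = −(r/L) sinθ ⇒ φ = -6.032°; ω_rod = −rω cosθ/√(L²−r²sin²θ) = -31.392 rad/s.
V_P = V_A + ω_rod × AP, with AP = 0.0889 m along the rod.
Components: V_Px = −rω sinθ − a·ω_rod·sinφ = -2.8436 m/s;  V_Py = rω cosθ + a·ω_rod·cosφ = +2.6692 m/s.
|V_P| = √(V_Px² + V_Py²) = 3.9001 m/s.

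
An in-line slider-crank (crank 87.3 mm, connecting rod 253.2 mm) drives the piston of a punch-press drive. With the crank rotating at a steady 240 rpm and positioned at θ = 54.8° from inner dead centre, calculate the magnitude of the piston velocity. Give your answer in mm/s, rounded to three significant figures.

ω = 2π·240/60 = 25.13 rad/s
For an in-line slider-crank, x = r cosθ + √(L² − r² sin²θ), so v = −rω sinθ·[1 + r cosθ/√(L² − r² sin²θ)].
With r = 0.0873 m, L = 0.2532 m, θ = 54.8°: √(L² − r² sin²θ) = 0.24294 m.
v = −0.0873·25.13·0.81714·[1 + 0.0873·0.57643/0.24294] = -2.1643 m/s.
|v| = 2.1643 m/s = 2164.3 mm/s.

2160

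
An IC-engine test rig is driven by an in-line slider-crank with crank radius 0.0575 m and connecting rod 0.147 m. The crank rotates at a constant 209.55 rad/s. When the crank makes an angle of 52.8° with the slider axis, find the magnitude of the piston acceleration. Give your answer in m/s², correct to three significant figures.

ω = 209.6 rad/s
x(θ) = r cosθ + √(L² − r² sin²θ); with ω constant, a = ω²·d²x/dθ².
d²x/dθ² = −r cosθ − r²(cos2θ)/√u − r⁴ sin²2θ/(4u^{3/2}),  u = L² − r² sin²θ = 0.0195113 m².
Substituting r = 0.0575 m, L = 0.147 m, θ = 52.8°: d²x/dθ² = -0.029329 m.
a = ω²·d²x/dθ² = (209.6)²·(-0.029329) = -1287.9 m/s²;  |a| = 1287.9 m/s².

1290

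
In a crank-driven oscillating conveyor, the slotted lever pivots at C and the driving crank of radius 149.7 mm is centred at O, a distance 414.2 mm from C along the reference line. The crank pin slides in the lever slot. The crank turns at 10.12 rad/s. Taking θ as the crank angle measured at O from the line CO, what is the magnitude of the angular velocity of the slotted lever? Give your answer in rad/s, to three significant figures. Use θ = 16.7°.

2.65

ω = 10.12 rad/s
Crank pin A relative to C: A = (d + r cosθ, r sinθ); lever angle φ = atan2(r sinθ, d + r cosθ).
Differentiating tanφ: φ̇ = rω(d cosθ + r)/(d² + r² + 2dr cosθ).
d² + r² + 2dr cosθ = |CA|² = 0.312753 m²;  d cosθ + r = +0.54643 m.
|ω_lever| = |0.1497·10.12·+0.54643| / 0.312753 = 2.6469 rad/s.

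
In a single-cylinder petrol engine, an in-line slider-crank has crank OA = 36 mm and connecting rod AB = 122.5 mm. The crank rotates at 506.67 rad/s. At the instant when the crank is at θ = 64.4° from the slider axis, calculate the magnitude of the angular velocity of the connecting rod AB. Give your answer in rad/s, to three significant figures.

66.7

ω = 506.7 rad/s
The rod makes angle φ with the slider axis where L sinφ = r sinθ; differentiating, L cosφ·φ̇ = r ω cosθ.
L cosφ = √(L² − r² sin²θ) = 0.11812 m.
|ω_rod| = r ω |cosθ| / √(L² − r² sin²θ) = 0.036·506.7·0.43209/0.11812 = 66.723 rad/s.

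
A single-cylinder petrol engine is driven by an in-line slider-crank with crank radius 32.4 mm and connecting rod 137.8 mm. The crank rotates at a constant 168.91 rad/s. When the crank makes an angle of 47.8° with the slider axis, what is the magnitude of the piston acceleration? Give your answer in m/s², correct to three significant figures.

ω = 168.9 rad/s
x(θ) = r cosθ + √(L² − r² sin²θ); with ω constant, a = ω²·d²x/dθ².
d²x/dθ² = −r cosθ − r²(cos2θ)/√u − r⁴ sin²2θ/(4u^{3/2}),  u = L² − r² sin²θ = 0.0184127 m².
Substituting r = 0.0324 m, L = 0.1378 m, θ = 47.8°: d²x/dθ² = -0.021118 m.
a = ω²·d²x/dθ² = (168.9)²·(-0.021118) = -602.51 m/s²;  |a| = 602.51 m/s².

603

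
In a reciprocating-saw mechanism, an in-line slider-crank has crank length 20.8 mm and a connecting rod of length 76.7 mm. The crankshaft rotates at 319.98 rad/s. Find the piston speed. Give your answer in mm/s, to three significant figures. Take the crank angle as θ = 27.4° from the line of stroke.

3810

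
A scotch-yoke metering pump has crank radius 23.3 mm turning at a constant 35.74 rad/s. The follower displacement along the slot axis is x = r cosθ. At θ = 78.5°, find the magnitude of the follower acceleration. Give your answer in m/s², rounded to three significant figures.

5.93

ω = 35.74 rad/s
x = r cosθ ⇒ ẍ = −rω² cosθ (ω constant).
|a| = rω²|cosθ| = 0.0233·(35.74)²·|cos 78.5°| = 5.9336 m/s².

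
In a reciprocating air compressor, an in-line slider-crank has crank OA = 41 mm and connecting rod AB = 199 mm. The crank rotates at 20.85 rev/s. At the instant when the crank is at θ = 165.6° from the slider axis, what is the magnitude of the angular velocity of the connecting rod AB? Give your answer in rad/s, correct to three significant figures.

26.2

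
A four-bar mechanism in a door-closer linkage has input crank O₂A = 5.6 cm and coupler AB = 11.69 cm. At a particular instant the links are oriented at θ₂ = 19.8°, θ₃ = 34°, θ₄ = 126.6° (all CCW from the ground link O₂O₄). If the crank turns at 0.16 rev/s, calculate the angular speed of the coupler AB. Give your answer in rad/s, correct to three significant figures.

0.462

ω₂ = 1.005 rad/s (from 0.16 rev/s).
Differentiating the loop-closure r₂e^{iθ₂}+r₃e^{iθ₃}=r₁+r₄e^{iθ₄} gives r₂ω₂e^{iθ₂}+r₃ω₃e^{iθ₃}=r₄ω₄e^{iθ₄}.
Eliminating the other unknown: ω₃ = r₂ω₂ sin(θ₄−θ₂) / [r₃ sin(θ₃−θ₄)].
Numerator sine = +0.95732; denominator sine = -0.99897.
Result = 0.056·1.005·(+0.95732) / (0.1169·(-0.99897)) = -0.46151 rad/s; magnitude 0.46151 rad/s.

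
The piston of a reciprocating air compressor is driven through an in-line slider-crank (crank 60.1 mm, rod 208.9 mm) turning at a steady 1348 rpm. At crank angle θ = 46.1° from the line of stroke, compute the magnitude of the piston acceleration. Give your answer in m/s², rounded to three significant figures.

825

ω = 2π·1348/60 = 141.2 rad/s
x(θ) = r cosθ + √(L² − r² sin²θ); with ω constant, a = ω²·d²x/dθ².
d²x/dθ² = −r cosθ − r²(cos2θ)/√u − r⁴ sin²2θ/(4u^{3/2}),  u = L² − r² sin²θ = 0.0417639 m².
Substituting r = 0.0601 m, L = 0.2089 m, θ = 46.1°: d²x/dθ² = -0.041377 m.
a = ω²·d²x/dθ² = (141.2)²·(-0.041377) = -824.5 m/s²;  |a| = 824.5 m/s².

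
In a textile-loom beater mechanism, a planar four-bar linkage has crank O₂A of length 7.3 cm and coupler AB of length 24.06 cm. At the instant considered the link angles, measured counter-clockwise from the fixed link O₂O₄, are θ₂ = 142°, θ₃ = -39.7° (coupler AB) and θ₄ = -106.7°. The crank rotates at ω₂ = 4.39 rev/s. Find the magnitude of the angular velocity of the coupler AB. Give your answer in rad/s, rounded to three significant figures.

8.47

ω₂ = 27.58 rad/s (from 4.39 rev/s).
Differentiating the loop-closure r₂e^{iθ₂}+r₃e^{iθ₃}=r₁+r₄e^{iθ₄} gives r₂ω₂e^{iθ₂}+r₃ω₃e^{iθ₃}=r₄ω₄e^{iθ₄}.
Eliminating the other unknown: ω₃ = r₂ω₂ sin(θ₄−θ₂) / [r₃ sin(θ₃−θ₄)].
Numerator sine = +0.93169; denominator sine = +0.92050.
Result = 0.073·27.58·(+0.93169) / (0.2406·(+0.92050)) = +8.4707 rad/s; magnitude 8.4707 rad/s.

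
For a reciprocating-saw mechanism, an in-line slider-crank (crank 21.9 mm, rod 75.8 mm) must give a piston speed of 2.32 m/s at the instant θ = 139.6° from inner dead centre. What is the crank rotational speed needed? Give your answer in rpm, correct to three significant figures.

For an in-line slider-crank, |v_piston| = rω|sinθ|·[1 + r cosθ/√(L² − r² sin²θ)].
With r = 0.0219 m, L = 0.0758 m, θ = 139.6°: the bracketed kinematic factor |dx/dθ| = 0.011015 m.
ω = v/|dx/dθ| = 2.32/0.011015 = 210.63 rad/s.
N = 60ω/(2π) = 2011.4 rpm.

2010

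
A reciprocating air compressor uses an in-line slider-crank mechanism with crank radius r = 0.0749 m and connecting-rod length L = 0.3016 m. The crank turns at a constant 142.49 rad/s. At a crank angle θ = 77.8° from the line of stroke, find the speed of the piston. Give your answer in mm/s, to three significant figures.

ω = 142.5 rad/s
For an in-line slider-crank, x = r cosθ + √(L² − r² sin²θ), so v = −rω sinθ·[1 + r cosθ/√(L² − r² sin²θ)].
With r = 0.0749 m, L = 0.3016 m, θ = 77.8°: √(L² − r² sin²θ) = 0.29258 m.
v = −0.0749·142.5·0.97742·[1 + 0.0749·0.21132/0.29258] = -10.996 m/s.
|v| = 10.996 m/s = 10996 mm/s.

11000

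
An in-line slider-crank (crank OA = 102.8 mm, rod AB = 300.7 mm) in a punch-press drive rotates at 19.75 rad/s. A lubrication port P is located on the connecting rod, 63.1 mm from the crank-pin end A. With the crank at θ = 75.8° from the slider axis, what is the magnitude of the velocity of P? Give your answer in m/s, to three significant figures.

2.04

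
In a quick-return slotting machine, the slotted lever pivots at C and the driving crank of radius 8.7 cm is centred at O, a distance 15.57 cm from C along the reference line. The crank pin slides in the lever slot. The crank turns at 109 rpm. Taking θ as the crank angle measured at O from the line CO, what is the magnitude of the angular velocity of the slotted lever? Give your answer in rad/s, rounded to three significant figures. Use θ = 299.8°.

3.61

ω = 11.41 rad/s (from 109 rpm).
Crank pin A relative to C: A = (d + r cosθ, r sinθ); lever angle φ = atan2(r sinθ, d + r cosθ).
Differentiating tanφ: φ̇ = rω(d cosθ + r)/(d² + r² + 2dr cosθ).
d² + r² + 2dr cosθ = |CA|² = 0.0452754 m²;  d cosθ + r = +0.16438 m.
|ω_lever| = |0.087·11.41·+0.16438| / 0.0452754 = 3.6054 rad/s.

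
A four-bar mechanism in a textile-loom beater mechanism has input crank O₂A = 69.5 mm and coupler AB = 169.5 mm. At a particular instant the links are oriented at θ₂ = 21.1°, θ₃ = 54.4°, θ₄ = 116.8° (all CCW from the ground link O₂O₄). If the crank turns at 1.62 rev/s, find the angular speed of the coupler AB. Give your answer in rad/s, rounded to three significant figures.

4.69

ω₂ = 10.18 rad/s (from 1.62 rev/s).
Differentiating the loop-closure r₂e^{iθ₂}+r₃e^{iθ₃}=r₁+r₄e^{iθ₄} gives r₂ω₂e^{iθ₂}+r₃ω₃e^{iθ₃}=r₄ω₄e^{iθ₄}.
Eliminating the other unknown: ω₃ = r₂ω₂ sin(θ₄−θ₂) / [r₃ sin(θ₃−θ₄)].
Numerator sine = +0.99506; denominator sine = -0.88620.
Result = 0.0695·10.18·(+0.99506) / (0.1695·(-0.88620)) = -4.6862 rad/s; magnitude 4.6862 rad/s.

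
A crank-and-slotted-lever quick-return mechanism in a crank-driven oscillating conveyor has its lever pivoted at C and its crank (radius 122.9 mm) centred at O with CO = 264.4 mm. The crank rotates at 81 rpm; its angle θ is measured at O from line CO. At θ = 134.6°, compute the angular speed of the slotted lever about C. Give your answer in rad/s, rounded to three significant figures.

ω = 8.482 rad/s (from 81 rpm).
Crank pin A relative to C: A = (d + r cosθ, r sinθ); lever angle φ = atan2(r sinθ, d + r cosθ).
Differentiating tanφ: φ̇ = rω(d cosθ + r)/(d² + r² + 2dr cosθ).
d² + r² + 2dr cosθ = |CA|² = 0.0393792 m²;  d cosθ + r = -0.062749 m.
|ω_lever| = |0.1229·8.482·-0.062749| / 0.0393792 = 1.6611 rad/s.

1.66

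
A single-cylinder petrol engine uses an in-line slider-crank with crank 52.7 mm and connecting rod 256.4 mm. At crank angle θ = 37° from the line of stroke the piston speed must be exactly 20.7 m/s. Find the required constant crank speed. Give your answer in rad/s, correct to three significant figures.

For an in-line slider-crank, |v_piston| = rω|sinθ|·[1 + r cosθ/√(L² − r² sin²θ)].
With r = 0.0527 m, L = 0.2564 m, θ = 37°: the bracketed kinematic factor |dx/dθ| = 0.036962 m.
ω = v/|dx/dθ| = 20.7/0.036962 = 560.03 rad/s.

560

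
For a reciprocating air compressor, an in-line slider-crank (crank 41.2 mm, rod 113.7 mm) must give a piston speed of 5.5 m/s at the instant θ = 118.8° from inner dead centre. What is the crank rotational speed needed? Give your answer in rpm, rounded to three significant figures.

1780

For an in-line slider-crank, |v_piston| = rω|sinθ|·[1 + r cosθ/√(L² − r² sin²θ)].
With r = 0.0412 m, L = 0.1137 m, θ = 118.8°: the bracketed kinematic factor |dx/dθ| = 0.029457 m.
ω = v/|dx/dθ| = 5.5/0.029457 = 186.71 rad/s.
N = 60ω/(2π) = 1783 rpm.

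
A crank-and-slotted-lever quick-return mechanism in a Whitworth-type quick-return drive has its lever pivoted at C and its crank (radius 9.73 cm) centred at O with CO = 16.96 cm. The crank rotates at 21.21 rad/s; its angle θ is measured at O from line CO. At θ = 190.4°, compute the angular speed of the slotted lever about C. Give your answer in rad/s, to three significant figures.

ω = 21.21 rad/s
Crank pin A relative to C: A = (d + r cosθ, r sinθ); lever angle φ = atan2(r sinθ, d + r cosθ).
Differentiating tanφ: φ̇ = rω(d cosθ + r)/(d² + r² + 2dr cosθ).
d² + r² + 2dr cosθ = |CA|² = 0.0057695 m²;  d cosθ + r = -0.069514 m.
|ω_lever| = |0.0973·21.21·-0.069514| / 0.0057695 = 24.865 rad/s.

24.9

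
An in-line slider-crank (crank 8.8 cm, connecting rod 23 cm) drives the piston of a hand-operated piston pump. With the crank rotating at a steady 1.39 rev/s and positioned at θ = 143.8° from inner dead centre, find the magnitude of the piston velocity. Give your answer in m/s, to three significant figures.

0.310

ω = 2π·1.39 = 8.734 rad/s
For an in-line slider-crank, x = r cosθ + √(L² − r² sin²θ), so v = −rω sinθ·[1 + r cosθ/√(L² − r² sin²θ)].
With r = 0.088 m, L = 0.23 m, θ = 143.8°: √(L² − r² sin²θ) = 0.22405 m.
v = −0.088·8.734·0.59061·[1 + 0.088·-0.80696/0.22405] = -0.31005 m/s.
|v| = 0.31005 m/s.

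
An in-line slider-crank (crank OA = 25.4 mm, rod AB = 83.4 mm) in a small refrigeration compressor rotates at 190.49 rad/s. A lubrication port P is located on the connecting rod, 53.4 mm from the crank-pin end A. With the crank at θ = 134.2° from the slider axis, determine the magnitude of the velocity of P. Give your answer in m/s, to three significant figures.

3.22

ω = 190.5 rad/s.  Crank-pin speed |V_A| = rω = 4.8384 m/s, perpendicular to OA.
Rod angle: sinφ = −(r/L) sinθ ⇒ φ = -12.612°; ω_rod = −rω cosθ/√(L²−r²sin²θ) = +41.446 rad/s.
V_P = V_A + ω_rod × AP, with AP = 0.0534 m along the rod.
Components: V_Px = −rω sinθ − a·ω_rod·sinφ = -2.9855 m/s;  V_Py = rω cosθ + a·ω_rod·cosφ = -1.2134 m/s.
|V_P| = √(V_Px² + V_Py²) = 3.2227 m/s.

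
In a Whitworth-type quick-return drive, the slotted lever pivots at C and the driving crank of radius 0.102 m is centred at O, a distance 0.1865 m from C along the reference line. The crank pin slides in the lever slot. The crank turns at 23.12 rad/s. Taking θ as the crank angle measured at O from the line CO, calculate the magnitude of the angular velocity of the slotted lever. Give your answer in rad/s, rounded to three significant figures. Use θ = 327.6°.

ω = 23.12 rad/s
Crank pin A relative to C: A = (d + r cosθ, r sinθ); lever angle φ = atan2(r sinθ, d + r cosθ).
Differentiating tanφ: φ̇ = rω(d cosθ + r)/(d² + r² + 2dr cosθ).
d² + r² + 2dr cosθ = |CA|² = 0.0773096 m²;  d cosθ + r = +0.25947 m.
|ω_lever| = |0.102·23.12·+0.25947| / 0.0773096 = 7.9148 rad/s.

7.91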